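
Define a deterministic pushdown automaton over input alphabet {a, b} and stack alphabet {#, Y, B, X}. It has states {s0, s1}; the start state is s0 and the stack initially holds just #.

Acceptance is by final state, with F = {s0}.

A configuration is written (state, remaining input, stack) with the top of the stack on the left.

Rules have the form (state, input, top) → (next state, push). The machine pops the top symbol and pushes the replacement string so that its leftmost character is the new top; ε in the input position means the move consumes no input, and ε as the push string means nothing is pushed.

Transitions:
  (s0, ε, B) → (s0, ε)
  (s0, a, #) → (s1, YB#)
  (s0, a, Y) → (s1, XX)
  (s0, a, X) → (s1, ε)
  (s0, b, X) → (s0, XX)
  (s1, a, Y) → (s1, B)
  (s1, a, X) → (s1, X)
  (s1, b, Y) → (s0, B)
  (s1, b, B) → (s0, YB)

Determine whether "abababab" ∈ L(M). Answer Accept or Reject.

(s0, abababab, #)
  read a, top #: go to s1, push YB# → (s1, bababab, YB#)
  read b, top Y: go to s0, push B → (s0, ababab, BB#)
  ε-move, top B: go to s0, push ε → (s0, ababab, B#)
  ε-move, top B: go to s0, push ε → (s0, ababab, #)
  read a, top #: go to s1, push YB# → (s1, babab, YB#)
  read b, top Y: go to s0, push B → (s0, abab, BB#)
  ε-move, top B: go to s0, push ε → (s0, abab, B#)
  ε-move, top B: go to s0, push ε → (s0, abab, #)
  read a, top #: go to s1, push YB# → (s1, bab, YB#)
  read b, top Y: go to s0, push B → (s0, ab, BB#)
  ε-move, top B: go to s0, push ε → (s0, ab, B#)
  ε-move, top B: go to s0, push ε → (s0, ab, #)
  read a, top #: go to s1, push YB# → (s1, b, YB#)
  read b, top Y: go to s0, push B → (s0, ε, BB#)
All input consumed; state s0 ∈ F.

Accept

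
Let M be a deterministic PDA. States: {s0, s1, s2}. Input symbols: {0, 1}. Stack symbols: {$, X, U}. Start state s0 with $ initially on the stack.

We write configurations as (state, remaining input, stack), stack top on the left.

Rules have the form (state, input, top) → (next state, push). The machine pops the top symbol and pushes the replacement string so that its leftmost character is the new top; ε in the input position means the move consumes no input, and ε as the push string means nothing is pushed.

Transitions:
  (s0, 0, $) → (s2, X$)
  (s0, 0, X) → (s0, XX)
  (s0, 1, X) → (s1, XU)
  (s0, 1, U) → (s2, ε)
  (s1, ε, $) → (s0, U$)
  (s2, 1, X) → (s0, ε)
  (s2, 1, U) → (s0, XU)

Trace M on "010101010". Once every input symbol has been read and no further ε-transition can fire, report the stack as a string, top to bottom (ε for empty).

(s0, 010101010, $) ⊢ (s2, 10101010, X$) ⊢ (s0, 0101010, $) ⊢ (s2, 101010, X$) ⊢ (s0, 01010, $) ⊢ (s2, 1010, X$) ⊢ (s0, 010, $) ⊢ (s2, 10, X$) ⊢ (s0, 0, $) ⊢ (s2, ε, X$)
All input consumed in state s2 with stack X$.

X$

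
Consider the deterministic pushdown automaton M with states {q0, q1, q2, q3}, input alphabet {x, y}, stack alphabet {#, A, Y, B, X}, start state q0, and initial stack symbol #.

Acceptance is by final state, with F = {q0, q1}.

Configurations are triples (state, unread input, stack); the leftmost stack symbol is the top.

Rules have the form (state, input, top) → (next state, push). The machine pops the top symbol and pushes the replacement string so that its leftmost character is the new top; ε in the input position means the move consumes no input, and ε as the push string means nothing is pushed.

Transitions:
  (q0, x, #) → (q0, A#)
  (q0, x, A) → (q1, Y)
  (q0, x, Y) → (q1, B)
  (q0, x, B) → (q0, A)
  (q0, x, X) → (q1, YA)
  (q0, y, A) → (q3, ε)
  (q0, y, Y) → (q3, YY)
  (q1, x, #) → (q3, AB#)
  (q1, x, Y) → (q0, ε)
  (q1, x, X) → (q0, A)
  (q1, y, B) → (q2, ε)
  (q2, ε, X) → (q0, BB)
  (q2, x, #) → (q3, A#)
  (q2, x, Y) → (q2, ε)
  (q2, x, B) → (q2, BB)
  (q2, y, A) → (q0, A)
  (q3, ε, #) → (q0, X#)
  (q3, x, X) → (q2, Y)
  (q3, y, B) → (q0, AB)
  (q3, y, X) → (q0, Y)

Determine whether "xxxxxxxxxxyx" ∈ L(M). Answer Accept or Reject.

Accept

(q0, xxxxxxxxxxyx, #) ⊢ (q0, xxxxxxxxxyx, A#) ⊢ (q1, xxxxxxxxyx, Y#) ⊢ (q0, xxxxxxxyx, #) ⊢ (q0, xxxxxxyx, A#) ⊢ (q1, xxxxxyx, Y#) ⊢ (q0, xxxxyx, #) ⊢ (q0, xxxyx, A#) ⊢ (q1, xxyx, Y#) ⊢ (q0, xyx, #) ⊢ (q0, yx, A#) ⊢ (q3, x, #) ⊢ (q0, x, X#) ⊢ (q1, ε, YA#)
All input consumed; state q1 ∈ F.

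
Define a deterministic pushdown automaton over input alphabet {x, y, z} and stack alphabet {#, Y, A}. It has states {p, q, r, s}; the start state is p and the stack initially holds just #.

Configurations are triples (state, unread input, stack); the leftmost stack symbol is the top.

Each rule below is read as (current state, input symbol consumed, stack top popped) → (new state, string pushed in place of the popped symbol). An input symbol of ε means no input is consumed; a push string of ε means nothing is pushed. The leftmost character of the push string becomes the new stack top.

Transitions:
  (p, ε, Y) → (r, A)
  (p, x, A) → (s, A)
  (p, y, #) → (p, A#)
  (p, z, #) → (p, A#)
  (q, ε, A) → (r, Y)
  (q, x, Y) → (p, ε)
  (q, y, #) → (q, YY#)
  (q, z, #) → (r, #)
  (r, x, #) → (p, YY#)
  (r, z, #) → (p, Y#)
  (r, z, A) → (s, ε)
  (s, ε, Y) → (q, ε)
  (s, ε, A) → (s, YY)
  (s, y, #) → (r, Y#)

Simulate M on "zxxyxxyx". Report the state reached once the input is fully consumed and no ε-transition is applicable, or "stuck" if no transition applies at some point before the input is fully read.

(p, zxxyxxyx, #) ⊢ (p, xxyxxyx, A#) ⊢ (s, xyxxyx, A#) ⊢ (s, xyxxyx, YY#) ⊢ (q, xyxxyx, Y#) ⊢ (p, yxxyx, #) ⊢ (p, xxyx, A#) ⊢ (s, xyx, A#) ⊢ (s, xyx, YY#) ⊢ (q, xyx, Y#) ⊢ (p, yx, #) ⊢ (p, x, A#) ⊢ (s, ε, A#) ⊢ (s, ε, YY#) ⊢ (q, ε, Y#)
All input consumed; M is in state q.

q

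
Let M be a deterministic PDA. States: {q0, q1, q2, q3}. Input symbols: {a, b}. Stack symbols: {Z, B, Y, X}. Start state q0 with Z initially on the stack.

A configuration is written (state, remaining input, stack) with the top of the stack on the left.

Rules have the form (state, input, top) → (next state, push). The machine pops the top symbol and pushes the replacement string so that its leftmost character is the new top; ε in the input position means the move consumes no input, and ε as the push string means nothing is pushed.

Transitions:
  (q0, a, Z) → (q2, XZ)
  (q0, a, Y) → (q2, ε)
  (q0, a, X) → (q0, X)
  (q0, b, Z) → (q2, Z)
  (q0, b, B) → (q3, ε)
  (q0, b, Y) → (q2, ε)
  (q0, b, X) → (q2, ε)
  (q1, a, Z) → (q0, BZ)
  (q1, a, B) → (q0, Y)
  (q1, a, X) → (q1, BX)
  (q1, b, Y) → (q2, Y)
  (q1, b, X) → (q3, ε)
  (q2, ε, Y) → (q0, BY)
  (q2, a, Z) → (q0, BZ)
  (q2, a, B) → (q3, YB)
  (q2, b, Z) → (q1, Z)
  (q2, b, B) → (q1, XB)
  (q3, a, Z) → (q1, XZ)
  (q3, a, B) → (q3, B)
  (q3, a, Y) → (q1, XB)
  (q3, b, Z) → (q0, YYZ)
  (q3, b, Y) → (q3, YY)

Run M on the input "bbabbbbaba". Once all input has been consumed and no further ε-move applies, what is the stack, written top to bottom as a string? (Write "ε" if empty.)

(q0, bbabbbbaba, Z) ⊢ (q2, babbbbaba, Z) ⊢ (q1, abbbbaba, Z) ⊢ (q0, bbbbaba, BZ) ⊢ (q3, bbbaba, Z) ⊢ (q0, bbaba, YYZ) ⊢ (q2, baba, YZ) ⊢ (q0, baba, BYZ) ⊢ (q3, aba, YZ) ⊢ (q1, ba, XBZ) ⊢ (q3, a, BZ) ⊢ (q3, ε, BZ)
All input consumed in state q3 with stack BZ.

BZ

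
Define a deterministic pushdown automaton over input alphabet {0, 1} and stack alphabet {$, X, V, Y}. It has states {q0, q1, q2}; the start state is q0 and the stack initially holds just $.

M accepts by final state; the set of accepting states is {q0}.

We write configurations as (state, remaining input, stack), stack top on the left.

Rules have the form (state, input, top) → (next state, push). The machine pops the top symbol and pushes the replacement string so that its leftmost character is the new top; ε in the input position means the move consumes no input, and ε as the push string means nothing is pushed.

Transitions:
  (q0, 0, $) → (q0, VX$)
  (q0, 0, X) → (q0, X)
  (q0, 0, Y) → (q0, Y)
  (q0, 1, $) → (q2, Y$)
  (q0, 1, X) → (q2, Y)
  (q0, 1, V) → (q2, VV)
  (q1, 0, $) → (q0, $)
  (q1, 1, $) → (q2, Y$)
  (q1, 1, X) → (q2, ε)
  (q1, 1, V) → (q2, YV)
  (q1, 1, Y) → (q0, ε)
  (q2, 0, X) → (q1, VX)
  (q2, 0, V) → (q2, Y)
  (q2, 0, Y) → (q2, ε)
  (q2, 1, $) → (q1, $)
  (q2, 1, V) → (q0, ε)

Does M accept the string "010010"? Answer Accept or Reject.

(q0, 010010, $) ⊢ (q0, 10010, VX$) ⊢ (q2, 0010, VVX$) ⊢ (q2, 010, YVX$) ⊢ (q2, 10, VX$) ⊢ (q0, 0, X$) ⊢ (q0, ε, X$)
All input consumed; state q0 ∈ F.

Accept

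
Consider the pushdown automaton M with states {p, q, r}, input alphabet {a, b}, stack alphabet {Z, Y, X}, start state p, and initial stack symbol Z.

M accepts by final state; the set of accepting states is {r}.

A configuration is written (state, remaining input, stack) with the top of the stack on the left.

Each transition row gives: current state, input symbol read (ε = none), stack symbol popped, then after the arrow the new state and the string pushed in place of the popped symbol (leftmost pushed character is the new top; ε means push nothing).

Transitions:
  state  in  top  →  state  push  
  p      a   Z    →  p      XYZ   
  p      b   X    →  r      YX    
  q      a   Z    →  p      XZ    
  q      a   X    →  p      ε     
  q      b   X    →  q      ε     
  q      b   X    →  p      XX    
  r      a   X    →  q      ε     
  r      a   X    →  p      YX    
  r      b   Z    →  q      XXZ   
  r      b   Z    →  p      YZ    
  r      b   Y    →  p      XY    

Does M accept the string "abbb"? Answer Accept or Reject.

One accepting computation: (p, abbb, Z) ⊢ (p, bbb, XYZ) ⊢ (r, bb, YXYZ) ⊢ (p, b, XYXYZ) ⊢ (r, ε, YXYXYZ)
All input consumed and state r ∈ F.

Accept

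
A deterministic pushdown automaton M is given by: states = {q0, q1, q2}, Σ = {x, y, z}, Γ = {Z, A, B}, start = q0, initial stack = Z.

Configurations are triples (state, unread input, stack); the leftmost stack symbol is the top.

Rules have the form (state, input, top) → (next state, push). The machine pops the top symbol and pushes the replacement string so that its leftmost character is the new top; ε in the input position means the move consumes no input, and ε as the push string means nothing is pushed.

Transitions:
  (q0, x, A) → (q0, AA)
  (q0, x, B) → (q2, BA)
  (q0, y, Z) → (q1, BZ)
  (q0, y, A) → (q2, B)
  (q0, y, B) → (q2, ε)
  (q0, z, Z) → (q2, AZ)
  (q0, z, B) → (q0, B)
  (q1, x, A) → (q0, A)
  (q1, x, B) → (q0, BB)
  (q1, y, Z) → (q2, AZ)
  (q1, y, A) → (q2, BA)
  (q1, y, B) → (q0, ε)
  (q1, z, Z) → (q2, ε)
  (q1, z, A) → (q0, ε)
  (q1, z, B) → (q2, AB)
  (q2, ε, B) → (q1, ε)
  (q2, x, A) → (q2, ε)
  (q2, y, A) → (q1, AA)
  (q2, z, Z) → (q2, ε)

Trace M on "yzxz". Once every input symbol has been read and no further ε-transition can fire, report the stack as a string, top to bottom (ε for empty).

(q0, yzxz, Z)
  read y, top Z: go to q1, push BZ → (q1, zxz, BZ)
  read z, top B: go to q2, push AB → (q2, xz, ABZ)
  read x, top A: go to q2, push ε → (q2, z, BZ)
  ε-move, top B: go to q1, push ε → (q1, z, Z)
  read z, top Z: go to q2, push ε → (q2, ε, ε)
All input consumed in state q2 with stack ε.

ε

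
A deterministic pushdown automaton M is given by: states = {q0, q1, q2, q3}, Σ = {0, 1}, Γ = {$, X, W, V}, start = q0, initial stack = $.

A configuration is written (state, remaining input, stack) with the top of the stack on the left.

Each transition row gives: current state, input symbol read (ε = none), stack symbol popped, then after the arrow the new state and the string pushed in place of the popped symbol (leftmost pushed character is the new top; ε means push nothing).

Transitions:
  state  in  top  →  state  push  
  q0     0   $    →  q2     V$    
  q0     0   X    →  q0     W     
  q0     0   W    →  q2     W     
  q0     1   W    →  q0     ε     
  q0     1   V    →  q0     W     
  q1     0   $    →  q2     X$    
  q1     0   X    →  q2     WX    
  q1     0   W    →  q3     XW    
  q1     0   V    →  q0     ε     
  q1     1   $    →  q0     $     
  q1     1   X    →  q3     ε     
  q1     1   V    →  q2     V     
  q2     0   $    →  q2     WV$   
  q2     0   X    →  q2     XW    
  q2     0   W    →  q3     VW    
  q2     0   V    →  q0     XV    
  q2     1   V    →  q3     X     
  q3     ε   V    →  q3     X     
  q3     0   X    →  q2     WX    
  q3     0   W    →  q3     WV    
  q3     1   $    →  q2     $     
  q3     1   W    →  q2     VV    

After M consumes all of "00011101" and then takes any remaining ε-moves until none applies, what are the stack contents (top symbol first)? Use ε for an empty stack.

(q0, 00011101, $) ⊢ (q2, 0011101, V$) ⊢ (q0, 011101, XV$) ⊢ (q0, 11101, WV$) ⊢ (q0, 1101, V$) ⊢ (q0, 101, W$) ⊢ (q0, 01, $) ⊢ (q2, 1, V$) ⊢ (q3, ε, X$)
All input consumed in state q3 with stack X$.

X$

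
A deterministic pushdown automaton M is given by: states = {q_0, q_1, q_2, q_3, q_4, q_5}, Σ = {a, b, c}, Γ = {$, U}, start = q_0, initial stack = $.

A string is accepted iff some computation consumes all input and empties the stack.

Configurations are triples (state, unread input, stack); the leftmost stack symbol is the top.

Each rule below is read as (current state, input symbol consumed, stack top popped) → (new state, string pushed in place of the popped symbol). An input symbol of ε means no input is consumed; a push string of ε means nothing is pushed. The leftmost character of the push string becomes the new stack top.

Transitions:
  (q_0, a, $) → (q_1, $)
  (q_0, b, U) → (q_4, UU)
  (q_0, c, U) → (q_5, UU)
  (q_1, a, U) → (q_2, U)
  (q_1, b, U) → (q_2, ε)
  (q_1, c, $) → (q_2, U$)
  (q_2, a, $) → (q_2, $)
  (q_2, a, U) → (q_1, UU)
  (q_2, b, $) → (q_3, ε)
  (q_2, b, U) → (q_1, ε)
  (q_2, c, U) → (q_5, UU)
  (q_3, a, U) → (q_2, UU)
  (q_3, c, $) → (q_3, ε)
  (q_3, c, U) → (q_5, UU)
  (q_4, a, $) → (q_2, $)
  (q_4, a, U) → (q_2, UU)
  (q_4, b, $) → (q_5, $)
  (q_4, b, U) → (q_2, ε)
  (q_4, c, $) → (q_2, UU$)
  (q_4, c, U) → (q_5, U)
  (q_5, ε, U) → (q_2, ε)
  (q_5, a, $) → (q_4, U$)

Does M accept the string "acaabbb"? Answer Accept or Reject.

(q_0, acaabbb, $)
  read a, top $: go to q_1, push $ → (q_1, caabbb, $)
  read c, top $: go to q_2, push U$ → (q_2, aabbb, U$)
  read a, top U: go to q_1, push UU → (q_1, abbb, UU$)
  read a, top U: go to q_2, push U → (q_2, bbb, UU$)
  read b, top U: go to q_1, push ε → (q_1, bb, U$)
  read b, top U: go to q_2, push ε → (q_2, b, $)
  read b, top $: go to q_3, push ε → (q_3, ε, ε)
All input consumed and the stack is empty.

Accept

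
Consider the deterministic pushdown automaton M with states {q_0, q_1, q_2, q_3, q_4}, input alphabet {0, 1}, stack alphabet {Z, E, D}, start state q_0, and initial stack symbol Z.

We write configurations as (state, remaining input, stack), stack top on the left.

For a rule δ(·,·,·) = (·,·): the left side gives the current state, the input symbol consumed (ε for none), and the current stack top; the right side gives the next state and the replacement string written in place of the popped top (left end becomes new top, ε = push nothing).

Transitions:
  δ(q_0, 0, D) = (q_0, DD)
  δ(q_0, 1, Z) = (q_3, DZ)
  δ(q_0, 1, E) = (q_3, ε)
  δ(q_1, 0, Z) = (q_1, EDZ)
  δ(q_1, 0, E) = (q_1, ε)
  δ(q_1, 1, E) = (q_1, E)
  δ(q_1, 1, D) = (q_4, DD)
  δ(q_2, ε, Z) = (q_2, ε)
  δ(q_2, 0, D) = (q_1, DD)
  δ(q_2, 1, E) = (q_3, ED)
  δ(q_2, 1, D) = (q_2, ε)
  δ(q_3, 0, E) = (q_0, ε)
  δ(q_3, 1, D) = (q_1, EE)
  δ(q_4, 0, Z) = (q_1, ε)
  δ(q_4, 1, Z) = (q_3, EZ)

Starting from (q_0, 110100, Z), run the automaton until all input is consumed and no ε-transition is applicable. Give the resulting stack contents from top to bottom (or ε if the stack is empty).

EDZ

(q_0, 110100, Z)
  read 1, top Z: go to q_3, push DZ → (q_3, 10100, DZ)
  read 1, top D: go to q_1, push EE → (q_1, 0100, EEZ)
  read 0, top E: go to q_1, push ε → (q_1, 100, EZ)
  read 1, top E: go to q_1, push E → (q_1, 00, EZ)
  read 0, top E: go to q_1, push ε → (q_1, 0, Z)
  read 0, top Z: go to q_1, push EDZ → (q_1, ε, EDZ)
All input consumed in state q_1 with stack EDZ.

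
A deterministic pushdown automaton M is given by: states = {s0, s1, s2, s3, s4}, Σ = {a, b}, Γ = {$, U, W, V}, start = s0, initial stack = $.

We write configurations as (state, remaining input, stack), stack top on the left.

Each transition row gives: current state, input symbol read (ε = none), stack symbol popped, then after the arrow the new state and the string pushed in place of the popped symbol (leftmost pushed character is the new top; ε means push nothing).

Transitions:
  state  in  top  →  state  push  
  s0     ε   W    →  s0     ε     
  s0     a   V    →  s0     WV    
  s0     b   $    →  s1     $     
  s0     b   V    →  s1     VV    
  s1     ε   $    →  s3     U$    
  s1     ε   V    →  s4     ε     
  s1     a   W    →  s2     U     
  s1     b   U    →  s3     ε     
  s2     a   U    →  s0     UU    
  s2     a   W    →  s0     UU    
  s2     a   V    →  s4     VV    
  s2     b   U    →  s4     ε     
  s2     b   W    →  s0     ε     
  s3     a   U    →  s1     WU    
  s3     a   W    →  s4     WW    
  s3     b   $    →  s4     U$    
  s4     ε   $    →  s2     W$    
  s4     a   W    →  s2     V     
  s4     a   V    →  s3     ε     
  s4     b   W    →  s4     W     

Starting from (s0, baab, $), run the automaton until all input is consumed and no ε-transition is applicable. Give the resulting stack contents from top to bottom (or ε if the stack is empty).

(s0, baab, $)
  read b, top $: go to s1, push $ → (s1, aab, $)
  ε-move, top $: go to s3, push U$ → (s3, aab, U$)
  read a, top U: go to s1, push WU → (s1, ab, WU$)
  read a, top W: go to s2, push U → (s2, b, UU$)
  read b, top U: go to s4, push ε → (s4, ε, U$)
All input consumed in state s4 with stack U$.

U$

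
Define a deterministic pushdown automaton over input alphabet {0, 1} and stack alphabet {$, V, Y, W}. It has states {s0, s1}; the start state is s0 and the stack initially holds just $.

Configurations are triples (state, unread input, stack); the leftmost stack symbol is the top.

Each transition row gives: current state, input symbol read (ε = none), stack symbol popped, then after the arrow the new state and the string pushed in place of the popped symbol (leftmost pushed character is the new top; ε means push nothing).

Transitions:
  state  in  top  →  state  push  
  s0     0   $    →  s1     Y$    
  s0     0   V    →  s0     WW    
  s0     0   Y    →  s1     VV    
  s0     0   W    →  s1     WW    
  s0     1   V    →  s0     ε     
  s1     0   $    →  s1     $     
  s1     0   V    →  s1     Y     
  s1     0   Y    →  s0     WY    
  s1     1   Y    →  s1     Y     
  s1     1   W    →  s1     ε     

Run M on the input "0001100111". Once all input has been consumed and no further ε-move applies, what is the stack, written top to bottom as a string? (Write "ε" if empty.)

Y$

(s0, 0001100111, $)
  read 0, top $: go to s1, push Y$ → (s1, 001100111, Y$)
  read 0, top Y: go to s0, push WY → (s0, 01100111, WY$)
  read 0, top W: go to s1, push WW → (s1, 1100111, WWY$)
  read 1, top W: go to s1, push ε → (s1, 100111, WY$)
  read 1, top W: go to s1, push ε → (s1, 00111, Y$)
  read 0, top Y: go to s0, push WY → (s0, 0111, WY$)
  read 0, top W: go to s1, push WW → (s1, 111, WWY$)
  read 1, top W: go to s1, push ε → (s1, 11, WY$)
  read 1, top W: go to s1, push ε → (s1, 1, Y$)
  read 1, top Y: go to s1, push Y → (s1, ε, Y$)
All input consumed in state s1 with stack Y$.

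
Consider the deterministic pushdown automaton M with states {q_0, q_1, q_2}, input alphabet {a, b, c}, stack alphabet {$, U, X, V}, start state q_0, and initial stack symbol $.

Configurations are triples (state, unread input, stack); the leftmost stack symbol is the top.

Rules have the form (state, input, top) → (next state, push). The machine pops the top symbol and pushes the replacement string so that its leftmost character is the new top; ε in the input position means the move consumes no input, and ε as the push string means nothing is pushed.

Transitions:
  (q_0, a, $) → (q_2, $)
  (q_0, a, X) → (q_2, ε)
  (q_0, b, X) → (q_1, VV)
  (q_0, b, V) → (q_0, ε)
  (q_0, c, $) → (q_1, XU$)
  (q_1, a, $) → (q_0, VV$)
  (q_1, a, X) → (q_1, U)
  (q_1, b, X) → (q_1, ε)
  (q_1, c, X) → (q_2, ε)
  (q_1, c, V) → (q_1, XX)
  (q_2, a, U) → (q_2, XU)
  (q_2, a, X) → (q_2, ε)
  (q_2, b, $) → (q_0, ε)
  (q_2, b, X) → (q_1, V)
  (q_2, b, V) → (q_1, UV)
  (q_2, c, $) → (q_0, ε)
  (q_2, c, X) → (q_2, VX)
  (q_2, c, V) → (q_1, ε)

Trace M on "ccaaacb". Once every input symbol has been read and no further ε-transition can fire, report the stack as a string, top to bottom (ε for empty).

UVXU$

(q_0, ccaaacb, $) ⊢ (q_1, caaacb, XU$) ⊢ (q_2, aaacb, U$) ⊢ (q_2, aacb, XU$) ⊢ (q_2, acb, U$) ⊢ (q_2, cb, XU$) ⊢ (q_2, b, VXU$) ⊢ (q_1, ε, UVXU$)
All input consumed in state q_1 with stack UVXU$.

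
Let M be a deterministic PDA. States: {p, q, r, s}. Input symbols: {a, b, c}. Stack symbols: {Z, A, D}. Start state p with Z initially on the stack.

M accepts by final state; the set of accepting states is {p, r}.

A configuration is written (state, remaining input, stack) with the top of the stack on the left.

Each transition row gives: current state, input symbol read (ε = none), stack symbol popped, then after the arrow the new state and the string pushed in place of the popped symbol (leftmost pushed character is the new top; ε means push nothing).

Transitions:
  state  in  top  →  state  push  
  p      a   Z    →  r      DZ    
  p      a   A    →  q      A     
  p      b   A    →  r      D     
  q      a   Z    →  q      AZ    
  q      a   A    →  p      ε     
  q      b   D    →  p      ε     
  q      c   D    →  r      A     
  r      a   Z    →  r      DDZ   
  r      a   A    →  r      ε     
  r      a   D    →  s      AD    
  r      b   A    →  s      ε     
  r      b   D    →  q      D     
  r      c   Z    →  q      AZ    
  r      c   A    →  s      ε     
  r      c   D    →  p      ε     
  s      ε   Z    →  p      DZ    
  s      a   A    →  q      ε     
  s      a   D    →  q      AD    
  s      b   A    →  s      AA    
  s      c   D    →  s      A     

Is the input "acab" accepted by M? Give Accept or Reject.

(p, acab, Z) ⊢ (r, cab, DZ) ⊢ (p, ab, Z) ⊢ (r, b, DZ) ⊢ (q, ε, DZ)
All input consumed; state q ∉ F and no further ε-move applies.

Reject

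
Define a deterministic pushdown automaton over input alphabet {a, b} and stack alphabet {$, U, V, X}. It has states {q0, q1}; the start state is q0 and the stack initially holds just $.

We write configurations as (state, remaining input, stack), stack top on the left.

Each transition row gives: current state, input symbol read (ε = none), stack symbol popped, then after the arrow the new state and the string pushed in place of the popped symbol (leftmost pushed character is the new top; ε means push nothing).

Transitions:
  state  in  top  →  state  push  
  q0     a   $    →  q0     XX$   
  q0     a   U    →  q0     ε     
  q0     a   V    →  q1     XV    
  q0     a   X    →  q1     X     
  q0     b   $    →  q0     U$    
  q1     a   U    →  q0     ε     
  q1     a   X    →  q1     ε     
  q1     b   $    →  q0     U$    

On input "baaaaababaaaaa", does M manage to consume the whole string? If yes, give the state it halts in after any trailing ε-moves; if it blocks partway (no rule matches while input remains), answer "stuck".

(q0, baaaaababaaaaa, $)
  read b, top $: go to q0, push U$ → (q0, aaaaababaaaaa, U$)
  read a, top U: go to q0, push ε → (q0, aaaababaaaaa, $)
  read a, top $: go to q0, push XX$ → (q0, aaababaaaaa, XX$)
  read a, top X: go to q1, push X → (q1, aababaaaaa, XX$)
  read a, top X: go to q1, push ε → (q1, ababaaaaa, X$)
  read a, top X: go to q1, push ε → (q1, babaaaaa, $)
  read b, top $: go to q0, push U$ → (q0, abaaaaa, U$)
  read a, top U: go to q0, push ε → (q0, baaaaa, $)
  read b, top $: go to q0, push U$ → (q0, aaaaa, U$)
  read a, top U: go to q0, push ε → (q0, aaaa, $)
  read a, top $: go to q0, push XX$ → (q0, aaa, XX$)
  read a, top X: go to q1, push X → (q1, aa, XX$)
  read a, top X: go to q1, push ε → (q1, a, X$)
  read a, top X: go to q1, push ε → (q1, ε, $)
All input consumed; M is in state q1.

q1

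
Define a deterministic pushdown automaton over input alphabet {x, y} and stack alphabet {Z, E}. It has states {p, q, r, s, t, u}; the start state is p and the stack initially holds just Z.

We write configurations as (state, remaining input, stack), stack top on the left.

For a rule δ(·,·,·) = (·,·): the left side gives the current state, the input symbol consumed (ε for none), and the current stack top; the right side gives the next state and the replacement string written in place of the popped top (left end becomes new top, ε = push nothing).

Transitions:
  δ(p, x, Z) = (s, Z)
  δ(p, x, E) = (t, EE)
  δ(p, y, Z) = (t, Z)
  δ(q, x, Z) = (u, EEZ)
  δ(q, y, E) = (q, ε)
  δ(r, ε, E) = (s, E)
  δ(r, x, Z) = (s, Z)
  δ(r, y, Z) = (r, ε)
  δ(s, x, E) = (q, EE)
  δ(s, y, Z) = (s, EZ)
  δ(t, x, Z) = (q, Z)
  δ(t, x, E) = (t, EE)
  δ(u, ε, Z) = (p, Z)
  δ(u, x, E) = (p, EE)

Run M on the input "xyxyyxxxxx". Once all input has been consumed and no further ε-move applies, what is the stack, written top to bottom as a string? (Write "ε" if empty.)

(p, xyxyyxxxxx, Z)
  read x, top Z: go to s, push Z → (s, yxyyxxxxx, Z)
  read y, top Z: go to s, push EZ → (s, xyyxxxxx, EZ)
  read x, top E: go to q, push EE → (q, yyxxxxx, EEZ)
  read y, top E: go to q, push ε → (q, yxxxxx, EZ)
  read y, top E: go to q, push ε → (q, xxxxx, Z)
  read x, top Z: go to u, push EEZ → (u, xxxx, EEZ)
  read x, top E: go to p, push EE → (p, xxx, EEEZ)
  read x, top E: go to t, push EE → (t, xx, EEEEZ)
  read x, top E: go to t, push EE → (t, x, EEEEEZ)
  read x, top E: go to t, push EE → (t, ε, EEEEEEZ)
All input consumed in state t with stack EEEEEEZ.

EEEEEEZ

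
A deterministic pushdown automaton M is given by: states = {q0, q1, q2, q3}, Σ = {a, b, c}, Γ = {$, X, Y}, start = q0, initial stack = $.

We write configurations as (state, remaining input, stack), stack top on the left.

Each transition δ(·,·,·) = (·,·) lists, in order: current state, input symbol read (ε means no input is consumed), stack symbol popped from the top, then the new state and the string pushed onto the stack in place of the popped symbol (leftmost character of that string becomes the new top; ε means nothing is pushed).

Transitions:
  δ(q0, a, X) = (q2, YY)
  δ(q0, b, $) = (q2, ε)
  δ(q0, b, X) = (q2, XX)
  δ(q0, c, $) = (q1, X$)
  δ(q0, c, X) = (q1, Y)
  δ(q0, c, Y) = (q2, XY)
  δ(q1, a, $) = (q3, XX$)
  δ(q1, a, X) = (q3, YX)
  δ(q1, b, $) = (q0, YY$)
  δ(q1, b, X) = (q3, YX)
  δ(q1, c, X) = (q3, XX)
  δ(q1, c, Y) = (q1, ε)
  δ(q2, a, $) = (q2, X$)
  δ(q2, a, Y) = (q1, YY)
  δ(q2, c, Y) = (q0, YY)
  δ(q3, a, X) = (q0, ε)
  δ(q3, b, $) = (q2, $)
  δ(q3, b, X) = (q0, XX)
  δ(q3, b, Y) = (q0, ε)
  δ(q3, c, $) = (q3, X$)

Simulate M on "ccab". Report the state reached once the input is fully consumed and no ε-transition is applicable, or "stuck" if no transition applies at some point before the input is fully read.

q2

(q0, ccab, $)
  read c, top $: go to q1, push X$ → (q1, cab, X$)
  read c, top X: go to q3, push XX → (q3, ab, XX$)
  read a, top X: go to q0, push ε → (q0, b, X$)
  read b, top X: go to q2, push XX → (q2, ε, XX$)
All input consumed; M is in state q2.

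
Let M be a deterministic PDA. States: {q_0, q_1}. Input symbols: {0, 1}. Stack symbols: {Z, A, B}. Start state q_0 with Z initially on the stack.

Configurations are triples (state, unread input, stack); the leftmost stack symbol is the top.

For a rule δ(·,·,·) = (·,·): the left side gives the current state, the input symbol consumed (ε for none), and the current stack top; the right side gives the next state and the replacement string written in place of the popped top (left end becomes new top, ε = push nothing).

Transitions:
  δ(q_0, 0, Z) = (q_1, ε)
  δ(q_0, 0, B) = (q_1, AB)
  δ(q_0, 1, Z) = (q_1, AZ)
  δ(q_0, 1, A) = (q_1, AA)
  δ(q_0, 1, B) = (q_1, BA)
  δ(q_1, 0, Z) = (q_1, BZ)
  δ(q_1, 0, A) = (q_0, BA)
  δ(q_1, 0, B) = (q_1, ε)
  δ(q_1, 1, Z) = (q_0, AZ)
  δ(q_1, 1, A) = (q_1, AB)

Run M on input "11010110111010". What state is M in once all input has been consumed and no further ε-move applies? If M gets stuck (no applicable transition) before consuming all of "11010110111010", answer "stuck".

(q_0, 11010110111010, Z)
  read 1, top Z: go to q_1, push AZ → (q_1, 1010110111010, AZ)
  read 1, top A: go to q_1, push AB → (q_1, 010110111010, ABZ)
  read 0, top A: go to q_0, push BA → (q_0, 10110111010, BABZ)
  read 1, top B: go to q_1, push BA → (q_1, 0110111010, BAABZ)
  read 0, top B: go to q_1, push ε → (q_1, 110111010, AABZ)
  read 1, top A: go to q_1, push AB → (q_1, 10111010, ABABZ)
  read 1, top A: go to q_1, push AB → (q_1, 0111010, ABBABZ)
  read 0, top A: go to q_0, push BA → (q_0, 111010, BABBABZ)
  read 1, top B: go to q_1, push BA → (q_1, 11010, BAABBABZ)
No transition for (q_1, 1, top B); M blocks with input 11010 remaining.

stuck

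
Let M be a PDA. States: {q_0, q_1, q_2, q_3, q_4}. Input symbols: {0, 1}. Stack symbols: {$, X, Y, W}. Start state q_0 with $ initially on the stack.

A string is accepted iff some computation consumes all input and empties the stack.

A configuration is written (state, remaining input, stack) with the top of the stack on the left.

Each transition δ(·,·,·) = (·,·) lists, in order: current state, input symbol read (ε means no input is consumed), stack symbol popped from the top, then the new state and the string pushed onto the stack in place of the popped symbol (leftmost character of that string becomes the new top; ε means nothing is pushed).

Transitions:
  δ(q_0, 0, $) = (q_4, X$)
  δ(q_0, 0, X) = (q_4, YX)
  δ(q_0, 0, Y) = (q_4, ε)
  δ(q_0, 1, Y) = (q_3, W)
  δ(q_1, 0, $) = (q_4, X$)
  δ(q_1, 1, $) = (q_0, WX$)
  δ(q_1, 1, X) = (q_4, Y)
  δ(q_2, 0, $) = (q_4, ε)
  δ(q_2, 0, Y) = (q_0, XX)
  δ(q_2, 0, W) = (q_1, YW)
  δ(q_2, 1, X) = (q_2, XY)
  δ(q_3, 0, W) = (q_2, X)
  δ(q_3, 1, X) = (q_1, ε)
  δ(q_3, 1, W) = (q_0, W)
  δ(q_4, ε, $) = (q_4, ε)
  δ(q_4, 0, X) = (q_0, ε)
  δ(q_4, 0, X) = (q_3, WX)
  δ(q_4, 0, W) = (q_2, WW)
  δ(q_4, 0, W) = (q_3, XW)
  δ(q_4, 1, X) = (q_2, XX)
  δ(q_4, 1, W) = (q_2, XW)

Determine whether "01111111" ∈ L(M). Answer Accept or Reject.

Reject

No computation consumes all input and empties the stack.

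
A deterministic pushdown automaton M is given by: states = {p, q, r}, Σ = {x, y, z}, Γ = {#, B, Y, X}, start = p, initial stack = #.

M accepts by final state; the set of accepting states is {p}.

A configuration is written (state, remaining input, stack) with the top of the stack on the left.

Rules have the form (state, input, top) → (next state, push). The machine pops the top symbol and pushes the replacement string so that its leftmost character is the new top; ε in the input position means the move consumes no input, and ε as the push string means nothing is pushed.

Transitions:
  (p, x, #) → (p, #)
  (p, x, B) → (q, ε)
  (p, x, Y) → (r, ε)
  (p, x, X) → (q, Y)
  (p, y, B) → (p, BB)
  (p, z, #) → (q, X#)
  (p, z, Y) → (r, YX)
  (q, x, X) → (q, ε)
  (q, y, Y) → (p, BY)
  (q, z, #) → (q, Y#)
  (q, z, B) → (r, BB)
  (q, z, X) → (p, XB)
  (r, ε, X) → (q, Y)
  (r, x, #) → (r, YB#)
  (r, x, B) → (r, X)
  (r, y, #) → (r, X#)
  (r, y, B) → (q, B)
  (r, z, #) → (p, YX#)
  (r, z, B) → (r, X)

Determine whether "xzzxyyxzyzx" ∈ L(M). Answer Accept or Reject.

(p, xzzxyyxzyzx, #) ⊢ (p, zzxyyxzyzx, #) ⊢ (q, zxyyxzyzx, X#) ⊢ (p, xyyxzyzx, XB#) ⊢ (q, yyxzyzx, YB#) ⊢ (p, yxzyzx, BYB#) ⊢ (p, xzyzx, BBYB#) ⊢ (q, zyzx, BYB#) ⊢ (r, yzx, BBYB#) ⊢ (q, zx, BBYB#) ⊢ (r, x, BBBYB#) ⊢ (r, ε, XBBYB#) ⊢ (q, ε, YBBYB#)
All input consumed; state q ∉ F and no further ε-move applies.

Reject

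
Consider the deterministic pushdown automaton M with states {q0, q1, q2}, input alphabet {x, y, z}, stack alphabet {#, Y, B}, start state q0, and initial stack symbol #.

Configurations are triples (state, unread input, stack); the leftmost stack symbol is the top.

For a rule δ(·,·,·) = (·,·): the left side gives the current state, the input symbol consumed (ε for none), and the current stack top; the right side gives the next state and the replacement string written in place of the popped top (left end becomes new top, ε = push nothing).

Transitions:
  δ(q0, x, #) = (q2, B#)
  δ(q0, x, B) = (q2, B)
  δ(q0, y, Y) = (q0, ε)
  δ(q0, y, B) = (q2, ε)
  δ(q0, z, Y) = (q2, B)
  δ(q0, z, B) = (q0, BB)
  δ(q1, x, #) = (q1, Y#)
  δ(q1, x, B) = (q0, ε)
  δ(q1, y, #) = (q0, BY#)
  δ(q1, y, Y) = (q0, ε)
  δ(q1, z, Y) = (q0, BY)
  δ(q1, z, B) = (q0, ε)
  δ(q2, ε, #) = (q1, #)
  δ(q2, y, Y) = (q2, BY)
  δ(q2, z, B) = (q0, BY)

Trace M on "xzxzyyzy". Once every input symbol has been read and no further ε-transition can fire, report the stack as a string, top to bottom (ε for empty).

(q0, xzxzyyzy, #)
  read x, top #: go to q2, push B# → (q2, zxzyyzy, B#)
  read z, top B: go to q0, push BY → (q0, xzyyzy, BY#)
  read x, top B: go to q2, push B → (q2, zyyzy, BY#)
  read z, top B: go to q0, push BY → (q0, yyzy, BYY#)
  read y, top B: go to q2, push ε → (q2, yzy, YY#)
  read y, top Y: go to q2, push BY → (q2, zy, BYY#)
  read z, top B: go to q0, push BY → (q0, y, BYYY#)
  read y, top B: go to q2, push ε → (q2, ε, YYY#)
All input consumed in state q2 with stack YYY#.

YYY#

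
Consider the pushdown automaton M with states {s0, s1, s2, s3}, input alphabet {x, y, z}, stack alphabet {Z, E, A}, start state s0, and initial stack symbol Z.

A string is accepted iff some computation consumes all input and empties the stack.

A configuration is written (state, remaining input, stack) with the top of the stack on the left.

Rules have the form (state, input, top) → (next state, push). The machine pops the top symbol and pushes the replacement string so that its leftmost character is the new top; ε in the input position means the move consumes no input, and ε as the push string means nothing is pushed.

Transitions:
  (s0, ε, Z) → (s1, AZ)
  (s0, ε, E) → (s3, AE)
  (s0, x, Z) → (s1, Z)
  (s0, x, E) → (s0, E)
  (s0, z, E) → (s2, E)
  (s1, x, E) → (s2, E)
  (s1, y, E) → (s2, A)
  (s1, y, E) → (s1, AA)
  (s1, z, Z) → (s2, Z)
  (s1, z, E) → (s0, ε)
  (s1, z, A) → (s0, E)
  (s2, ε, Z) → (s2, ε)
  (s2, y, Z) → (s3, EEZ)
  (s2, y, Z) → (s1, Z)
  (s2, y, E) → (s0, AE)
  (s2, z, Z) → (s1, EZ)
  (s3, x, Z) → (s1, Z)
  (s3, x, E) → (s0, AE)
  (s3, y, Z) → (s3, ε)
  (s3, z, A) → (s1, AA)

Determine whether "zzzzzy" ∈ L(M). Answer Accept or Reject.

No computation consumes all input and empties the stack.

Reject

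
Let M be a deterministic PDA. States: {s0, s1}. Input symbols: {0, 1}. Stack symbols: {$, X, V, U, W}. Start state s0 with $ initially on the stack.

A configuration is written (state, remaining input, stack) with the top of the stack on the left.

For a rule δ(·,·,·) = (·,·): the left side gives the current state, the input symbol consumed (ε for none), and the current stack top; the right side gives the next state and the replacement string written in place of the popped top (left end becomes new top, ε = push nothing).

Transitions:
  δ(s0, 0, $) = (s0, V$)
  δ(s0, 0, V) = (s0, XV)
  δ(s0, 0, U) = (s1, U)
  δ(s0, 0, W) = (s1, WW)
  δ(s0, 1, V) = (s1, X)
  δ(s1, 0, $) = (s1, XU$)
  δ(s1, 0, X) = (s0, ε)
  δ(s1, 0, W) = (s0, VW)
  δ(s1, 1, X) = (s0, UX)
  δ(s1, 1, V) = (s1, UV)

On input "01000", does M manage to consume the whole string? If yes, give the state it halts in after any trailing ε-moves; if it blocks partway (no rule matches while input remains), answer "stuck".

s0

(s0, 01000, $)
  read 0, top $: go to s0, push V$ → (s0, 1000, V$)
  read 1, top V: go to s1, push X → (s1, 000, X$)
  read 0, top X: go to s0, push ε → (s0, 00, $)
  read 0, top $: go to s0, push V$ → (s0, 0, V$)
  read 0, top V: go to s0, push XV → (s0, ε, XV$)
All input consumed; M is in state s0.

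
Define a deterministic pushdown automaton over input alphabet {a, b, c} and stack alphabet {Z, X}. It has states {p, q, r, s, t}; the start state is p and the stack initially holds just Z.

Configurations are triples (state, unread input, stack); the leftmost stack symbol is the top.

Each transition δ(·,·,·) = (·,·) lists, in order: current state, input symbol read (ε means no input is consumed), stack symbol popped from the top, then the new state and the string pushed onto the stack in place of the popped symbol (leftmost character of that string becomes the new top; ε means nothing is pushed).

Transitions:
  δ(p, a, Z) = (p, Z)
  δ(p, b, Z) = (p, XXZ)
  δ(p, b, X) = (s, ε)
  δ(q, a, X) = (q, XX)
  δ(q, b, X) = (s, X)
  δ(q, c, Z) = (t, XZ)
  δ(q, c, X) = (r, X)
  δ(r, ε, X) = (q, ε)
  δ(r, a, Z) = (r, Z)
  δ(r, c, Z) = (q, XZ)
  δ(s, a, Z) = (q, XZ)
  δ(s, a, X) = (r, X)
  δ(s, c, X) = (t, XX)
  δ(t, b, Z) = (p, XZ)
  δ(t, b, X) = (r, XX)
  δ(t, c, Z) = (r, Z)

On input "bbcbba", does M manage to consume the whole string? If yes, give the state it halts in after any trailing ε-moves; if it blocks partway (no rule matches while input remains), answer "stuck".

(p, bbcbba, Z)
  read b, top Z: go to p, push XXZ → (p, bcbba, XXZ)
  read b, top X: go to s, push ε → (s, cbba, XZ)
  read c, top X: go to t, push XX → (t, bba, XXZ)
  read b, top X: go to r, push XX → (r, ba, XXXZ)
  ε-move, top X: go to q, push ε → (q, ba, XXZ)
  read b, top X: go to s, push X → (s, a, XXZ)
  read a, top X: go to r, push X → (r, ε, XXZ)
  ε-move, top X: go to q, push ε → (q, ε, XZ)
All input consumed; M is in state q.

q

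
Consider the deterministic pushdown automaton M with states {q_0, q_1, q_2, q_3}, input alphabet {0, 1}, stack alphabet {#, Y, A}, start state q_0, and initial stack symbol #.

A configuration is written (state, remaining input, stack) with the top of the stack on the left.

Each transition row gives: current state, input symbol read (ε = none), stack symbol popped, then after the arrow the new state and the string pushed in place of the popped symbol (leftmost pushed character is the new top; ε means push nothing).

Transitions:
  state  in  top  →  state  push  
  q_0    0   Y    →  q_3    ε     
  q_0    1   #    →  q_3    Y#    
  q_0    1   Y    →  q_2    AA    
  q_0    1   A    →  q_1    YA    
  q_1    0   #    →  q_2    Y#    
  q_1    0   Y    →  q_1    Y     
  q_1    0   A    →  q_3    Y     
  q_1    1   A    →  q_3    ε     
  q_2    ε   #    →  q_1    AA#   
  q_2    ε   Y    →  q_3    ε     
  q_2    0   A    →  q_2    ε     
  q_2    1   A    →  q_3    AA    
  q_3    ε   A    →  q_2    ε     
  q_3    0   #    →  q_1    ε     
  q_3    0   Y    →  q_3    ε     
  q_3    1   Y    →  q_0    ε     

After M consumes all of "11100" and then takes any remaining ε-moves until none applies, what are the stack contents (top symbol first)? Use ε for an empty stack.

ε

(q_0, 11100, #) ⊢ (q_3, 1100, Y#) ⊢ (q_0, 100, #) ⊢ (q_3, 00, Y#) ⊢ (q_3, 0, #) ⊢ (q_1, ε, ε)
All input consumed in state q_1 with stack ε.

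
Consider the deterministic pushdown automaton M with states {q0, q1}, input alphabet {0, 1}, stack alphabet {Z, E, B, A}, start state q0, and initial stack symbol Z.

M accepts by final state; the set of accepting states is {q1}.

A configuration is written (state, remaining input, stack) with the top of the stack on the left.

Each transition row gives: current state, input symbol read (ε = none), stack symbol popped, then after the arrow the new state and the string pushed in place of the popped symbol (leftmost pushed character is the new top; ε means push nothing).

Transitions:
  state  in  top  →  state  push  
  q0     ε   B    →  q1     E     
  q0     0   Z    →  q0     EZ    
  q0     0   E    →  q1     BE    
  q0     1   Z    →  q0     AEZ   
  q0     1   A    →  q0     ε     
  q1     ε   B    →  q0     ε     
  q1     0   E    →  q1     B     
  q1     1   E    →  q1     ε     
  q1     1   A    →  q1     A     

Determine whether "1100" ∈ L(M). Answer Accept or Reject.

Accept

(q0, 1100, Z)
  read 1, top Z: go to q0, push AEZ → (q0, 100, AEZ)
  read 1, top A: go to q0, push ε → (q0, 00, EZ)
  read 0, top E: go to q1, push BE → (q1, 0, BEZ)
  ε-move, top B: go to q0, push ε → (q0, 0, EZ)
  read 0, top E: go to q1, push BE → (q1, ε, BEZ)
All input consumed; state q1 ∈ F.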